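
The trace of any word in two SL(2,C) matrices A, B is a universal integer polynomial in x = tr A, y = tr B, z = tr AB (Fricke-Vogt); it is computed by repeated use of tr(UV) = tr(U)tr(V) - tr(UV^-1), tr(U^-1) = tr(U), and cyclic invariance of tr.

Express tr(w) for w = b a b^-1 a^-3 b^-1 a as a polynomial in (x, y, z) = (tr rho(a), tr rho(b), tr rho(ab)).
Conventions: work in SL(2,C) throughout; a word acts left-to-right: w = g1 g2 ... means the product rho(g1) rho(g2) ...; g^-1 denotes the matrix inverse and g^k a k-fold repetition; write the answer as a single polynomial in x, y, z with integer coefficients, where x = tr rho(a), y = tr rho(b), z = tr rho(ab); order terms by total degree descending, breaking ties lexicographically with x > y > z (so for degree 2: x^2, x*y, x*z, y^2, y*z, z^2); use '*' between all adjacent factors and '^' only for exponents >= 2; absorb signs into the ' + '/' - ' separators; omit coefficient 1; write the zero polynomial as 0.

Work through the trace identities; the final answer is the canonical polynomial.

tr(a b a) = tr(a)*tr(b a) - tr(b)  (reduce the a square) = x*z - y
so tr(a b a b) = tr(a b)*tr(a b) - tr(1)  (split on a) = z^2 - 2
reduce: tr(b^-1 a b a) = tr(a b a)*tr(b) - tr(a b a b)  (eliminate b^-1) = x*y*z - y^2 - z^2 + 2
tr(a^-1 b^-1 a b) = tr(b^-1 a b)*tr(a) - tr(b^-1 a b a)  (eliminate a^-1) = -x*y*z + x^2 + y^2 + z^2 - 2
tr(b a b) = tr(b)*tr(a b) - tr(a)  (reduce the b square) = y*z - x
so tr(b a b a b) = tr(b)*tr(a b a b) - tr(a b a)  (reduce the b square) = y*z^2 - x*z - y
reduce: tr(b a b a b a) = tr(b a b a)*tr(b a) - tr(a b)  (split on b) = z^3 - 3*z
tr(a b a b a^-1 b) = tr(b a b a b)*tr(a) - tr(b a b a b a)  (eliminate a^-1) = x*y*z^2 - x^2*z - z^3 - x*y + 3*z
reduce: tr(b^-1 a b a b a^-1) = tr(a b a b a^-1)*tr(b) - tr(a b a b a^-1 b)  (eliminate b^-1) = -x*y*z^2 + x^2*z + y^2*z + z^3 - 3*z
reduce: tr(a^-2 b^-1 a b a b) = tr(b^-1 a b a b a^-1)*tr(a) - tr(b^-1 a b a b)  (eliminate a^-1) = -x^2*y*z^2 + x^3*z + x*y^2*z + x*z^3 - 4*x*z + y
tr(a^-2 b^-1 a b a b^-1) = tr(a^-2 b^-1 a b a)*tr(b) - tr(a^-2 b^-1 a b a b)  (eliminate b^-1) = x^2*y*z^2 - x^3*z - 2*x*y^2*z - x*z^3 + x^2*y + y^3 + y*z^2 + 4*x*z - 3*y
reduce: tr(a^-1 b^-1 a b a b^-1) = tr(a^-1 b^-1 a b a)*tr(b) - tr(a^-1 b^-1 a b a b)  (eliminate b^-1) = x*y*z^2 - x^2*z - y^2*z - z^3 + x*y + 3*z
reduce: tr(b a b^-1 a^-3 b^-1 a) = tr(a^-2 b^-1 a b a b^-1)*tr(a) - tr(a^-2 b^-1 a b a b^-1 a)  (eliminate a^-1) = x^3*y*z^2 - x^4*z - 2*x^2*y^2*z - x^2*z^3 + x^3*y + x*y^3 + 5*x^2*z + y^2*z + z^3 - 4*x*y - 3*z

x^3*y*z^2 - x^4*z - 2*x^2*y^2*z - x^2*z^3 + x^3*y + x*y^3 + 5*x^2*z + y^2*z + z^3 - 4*x*y - 3*z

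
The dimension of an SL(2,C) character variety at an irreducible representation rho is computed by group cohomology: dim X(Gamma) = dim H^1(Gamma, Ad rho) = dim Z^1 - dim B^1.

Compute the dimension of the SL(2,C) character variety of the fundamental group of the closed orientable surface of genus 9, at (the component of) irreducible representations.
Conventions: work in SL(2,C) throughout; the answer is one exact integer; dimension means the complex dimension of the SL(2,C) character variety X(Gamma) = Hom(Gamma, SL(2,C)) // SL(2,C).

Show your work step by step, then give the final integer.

pi_1 of the closed genus-9 surface has 18 generators bound by the single product-of-commutators relator.
Before the relator condition, cocycle space has dim 3*18 = 54.
d_2 is surjective at irreducible rho (its cokernel H^2 is dual to H^0 = 0), so dim Z^1 = 54 - 3 = 51.
As always at irreducible rho, dim B^1 = 3.
Hence dim X = 51 - 3 = 48.

48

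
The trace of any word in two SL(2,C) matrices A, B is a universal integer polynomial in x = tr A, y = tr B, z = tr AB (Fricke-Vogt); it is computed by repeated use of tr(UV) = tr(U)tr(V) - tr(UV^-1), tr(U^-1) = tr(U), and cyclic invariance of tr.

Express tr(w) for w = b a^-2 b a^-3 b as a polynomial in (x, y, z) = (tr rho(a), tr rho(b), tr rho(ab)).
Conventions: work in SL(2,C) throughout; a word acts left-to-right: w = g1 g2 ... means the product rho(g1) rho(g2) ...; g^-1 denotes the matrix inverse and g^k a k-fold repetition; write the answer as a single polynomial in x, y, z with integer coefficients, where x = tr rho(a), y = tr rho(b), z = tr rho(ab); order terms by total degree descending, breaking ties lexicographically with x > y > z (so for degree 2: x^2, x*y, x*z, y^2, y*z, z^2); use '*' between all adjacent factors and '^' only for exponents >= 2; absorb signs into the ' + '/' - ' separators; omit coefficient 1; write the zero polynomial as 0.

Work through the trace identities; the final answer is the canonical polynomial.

x^5*y^3 - 2*x^4*y^2*z - x^5*y - 3*x^3*y^3 + x^3*y*z^2 + x^4*z + 4*x^2*y^2*z + 4*x^3*y + 2*x*y^3 - x*y*z^2 - 3*x^2*z - y^2*z - 4*x*y + z

trace(b^2) = trace(b) trace(b) - trace(1) = y^2 - 2
trace(b^3) = trace(b) trace(b^2) - trace(b) = y^3 - 3*y
trace(a b^2) = trace(b) trace(a b) - trace(a) = y*z - x
trace(b^3 a) = trace(b) trace(a b^2) - trace(a b) = y^2*z - x*y - z
trace(b^3 a^-1) = trace(b^3) trace(a) - trace(b^3 a) = x*y^3 - y^2*z - 2*x*y + z
so trace(b^2 a^-2 b) = trace(b^3 a^-1) trace(a) - trace(b^3) = x^2*y^3 - x*y^2*z - 2*x^2*y - y^3 + x*z + 3*y
so trace(a b a b) = trace(a b) trace(a b) - trace(1) = z^2 - 2
reduce: trace(a b a) = trace(a) trace(b a) - trace(b) = x*z - y
so trace(b a b^2 a) = trace(b) trace(a b a b) - trace(a b a) = y*z^2 - x*z - y
so trace(b a b^2 a^-1) = trace(b a b^2) trace(a) - trace(b a b^2 a) = x*y^2*z - x^2*y - y*z^2 + y
reduce: trace(b^2 a^-2 b a) = trace(b a b^2 a^-1) trace(a) - trace(b a b^2) = x^2*y^2*z - x^3*y - x*y*z^2 - y^2*z + 2*x*y + z
reduce: trace(a^-1 b^2 a^-2 b) = trace(b^2 a^-2 b) trace(a) - trace(b^2 a^-2 b a) = x^3*y^3 - 2*x^2*y^2*z - x^3*y - x*y^3 + x*y*z^2 + x^2*z + y^2*z + x*y - z
reduce: trace(b^2 a^-2 b a^-2) = trace(a^-1 b^2 a^-2 b) trace(a) - trace(a^-1 b^2 a^-2 b a) = x^4*y^3 - 2*x^3*y^2*z - x^4*y - 2*x^2*y^3 + x^2*y*z^2 + x^3*z + 2*x*y^2*z + 3*x^2*y + y^3 - 2*x*z - 3*y
reduce: trace(b a^-2 b a^-3 b) = trace(b^2 a^-2 b a^-2) trace(a) - trace(b^2 a^-2 b a^-1) = x^5*y^3 - 2*x^4*y^2*z - x^5*y - 3*x^3*y^3 + x^3*y*z^2 + x^4*z + 4*x^2*y^2*z + 4*x^3*y + 2*x*y^3 - x*y*z^2 - 3*x^2*z - y^2*z - 4*x*y + z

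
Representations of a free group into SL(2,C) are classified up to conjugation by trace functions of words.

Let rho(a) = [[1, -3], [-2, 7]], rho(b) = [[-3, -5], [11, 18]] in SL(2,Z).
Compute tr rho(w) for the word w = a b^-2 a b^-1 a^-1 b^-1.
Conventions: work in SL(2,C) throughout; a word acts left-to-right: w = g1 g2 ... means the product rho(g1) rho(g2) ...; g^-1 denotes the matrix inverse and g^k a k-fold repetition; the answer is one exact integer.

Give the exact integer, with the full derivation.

rho(a) = [[1, -3], [-2, 7]]
... * rho(b^-1) = [[18, 5], [-11, -3]]  ->  [[51, 14], [-113, -31]]
... * rho(b^-1) = [[18, 5], [-11, -3]]  ->  [[764, 213], [-1693, -472]]
... * rho(a) = [[1, -3], [-2, 7]]  ->  [[338, -801], [-749, 1775]]
... * rho(b^-1) = [[18, 5], [-11, -3]]  ->  [[14895, 4093], [-33007, -9070]]
... * rho(a^-1) = [[7, 3], [2, 1]]  ->  [[112451, 48778], [-249189, -108091]]
... * rho(b^-1) = [[18, 5], [-11, -3]]  ->  [[1487560, 415921], [-3296401, -921672]]
tr = 1487560 + -921672 = 565888

565888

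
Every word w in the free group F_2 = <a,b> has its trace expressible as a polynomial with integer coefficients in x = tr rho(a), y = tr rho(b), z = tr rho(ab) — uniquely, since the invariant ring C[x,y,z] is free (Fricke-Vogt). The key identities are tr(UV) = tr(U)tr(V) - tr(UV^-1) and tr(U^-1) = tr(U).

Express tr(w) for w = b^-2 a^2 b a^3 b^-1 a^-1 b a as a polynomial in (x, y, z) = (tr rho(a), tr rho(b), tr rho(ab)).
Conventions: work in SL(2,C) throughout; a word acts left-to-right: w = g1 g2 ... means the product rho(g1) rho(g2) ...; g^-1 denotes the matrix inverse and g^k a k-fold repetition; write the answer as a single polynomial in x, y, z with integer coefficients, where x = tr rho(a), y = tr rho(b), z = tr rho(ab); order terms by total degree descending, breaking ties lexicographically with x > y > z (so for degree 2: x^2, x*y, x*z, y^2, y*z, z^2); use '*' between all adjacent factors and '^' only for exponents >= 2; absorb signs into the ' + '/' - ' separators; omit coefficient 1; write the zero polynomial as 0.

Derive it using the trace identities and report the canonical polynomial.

-x^5*y^3*z^2 + x^6*y^2*z + 2*x^4*y^4*z + 2*x^4*y^2*z^3 - x^5*y^3 - x^3*y^5 - x^3*y^3*z^2 - x^3*y*z^4 - x^6*z - 6*x^4*y^2*z - x^4*z^3 - 2*x^2*y^4*z - 2*x^2*y^2*z^3 + x^5*y + 5*x^3*y^3 + 3*x^3*y*z^2 + x*y^5 + 2*x*y^3*z^2 + x*y*z^4 + 5*x^4*z + 5*x^2*y^2*z + 2*x^2*z^3 - 3*x^3*y - 3*x*y^3 - 2*x*y*z^2 - 6*x^2*z - y^2*z - z^3 - x*y + 3*z

tr(a b a) = tr(a) tr(b a) - tr(b)   [square of a] = x*z - y
so tr(a b a^2) = tr(a) tr(a b a) - tr(a b)   [square of a] = x^2*z - x*y - z
tr(a^3 b a) = tr(a) tr(a b a^2) - tr(a b a)   [square of a] = x^3*z - x^2*y - 2*x*z + y
tr(a b a^4) = tr(a) tr(a^3 b a) - tr(a^3 b)   [square of a] = x^4*z - x^3*y - 3*x^2*z + 2*x*y + z
so tr(a^2 b a^4) = tr(a) tr(a b a^4) - tr(a b a^3)   [square of a] = x^5*z - x^4*y - 4*x^3*z + 3*x^2*y + 3*x*z - y
tr(b a b a) = tr(a b) tr(a b) - tr(1)   [split at a repeated a] = z^2 - 2
reduce: tr(b a b) = tr(b) tr(a b) - tr(a)   [square of b] = y*z - x
tr(b a b a^2) = tr(a) tr(b a b a) - tr(b a b)   [square of a] = x*z^2 - y*z - x
tr(b a^3 b a) = tr(a) tr(b a b a^2) - tr(b a b a)   [square of a] = x^2*z^2 - x*y*z - x^2 - z^2 + 2
tr(b^2) = tr(b) tr(b) - tr(1)   [square of b] = y^2 - 2
reduce: tr(a b^2 a) = tr(a) tr(b^2 a) - tr(b^2)   [square of a] = x*y*z - x^2 - y^2 + 2
reduce: tr(b a^3 b) = tr(a) tr(a b^2 a) - tr(a b^2)   [square of a] = x^2*y*z - x^3 - x*y^2 - y*z + 3*x
so tr(a^2 b a^2 b a) = tr(a) tr(b a^3 b a) - tr(b a^3 b)   [square of a] = x^3*z^2 - 2*x^2*y*z + x*y^2 - x*z^2 + y*z - x
tr(a^2 b a^2 b) = tr(a) tr(b a^2 b a) - tr(b a^2 b)   [square of a] = x^2*z^2 - 2*x*y*z + y^2 - 2
tr(a^2 b a^4 b) = tr(a) tr(a^2 b a^2 b a) - tr(a^2 b a^2 b)   [square of a] = x^4*z^2 - 2*x^3*y*z + x^2*y^2 - 2*x^2*z^2 + 3*x*y*z - x^2 - y^2 + 2
tr(a^2 b a^4 b^-1) = tr(a^2 b a^4) tr(b) - tr(a^2 b a^4 b)   [inverse elimination on b] = x^5*y*z - x^4*y^2 - x^4*z^2 - 2*x^3*y*z + 2*x^2*y^2 + 2*x^2*z^2 + x^2 - 2
so tr(a b^-2 a^2 b a^3) = tr(a^2 b a^4 b^-1) tr(b) - tr(a^2 b a^4)   [inverse elimination on b] = x^5*y^2*z - x^4*y^3 - x^4*y*z^2 - x^5*z - 2*x^3*y^2*z + x^4*y + 2*x^2*y^3 + 2*x^2*y*z^2 + 4*x^3*z - 2*x^2*y - 3*x*z - y
so tr(b a^4 b a) = tr(a) tr(a b a b a^2) - tr(a b a b a)   [square of a] = x^3*z^2 - x^2*y*z - x^3 - 2*x*z^2 + y*z + 3*x
reduce: tr(a^2 b a^4 b a) = tr(a) tr(b a^4 b a^2) - tr(b a^4 b a)   [square of a] = x^5*z^2 - 2*x^4*y*z + x^3*y^2 - 3*x^3*z^2 + 4*x^2*y*z - x*y^2 + 2*x*z^2 - y*z - x
reduce: tr(b a b a b a) = tr(b a) tr(b a b a) - tr(b^-1 a^-1)   [split at a repeated b] = z^3 - 3*z
tr(b a b a b) = tr(b) tr(a b a b) - tr(a b a)   [square of b] = y*z^2 - x*z - y
so tr(b a b a b a^2) = tr(a) tr(b a b a b a) - tr(b a b a b)   [square of a] = x*z^3 - y*z^2 - 2*x*z + y
tr(b a^3 b a b a) = tr(a) tr(b a b a b a^2) - tr(b a b a b a)   [square of a] = x^2*z^3 - x*y*z^2 - 2*x^2*z - z^3 + x*y + 3*z
so tr(b a b^2) = tr(b) tr(b a b) - tr(b a)   [square of b] = y^2*z - x*y - z
tr(a b a b^2 a) = tr(a) tr(b a b^2 a) - tr(b a b^2)   [square of a] = x*y*z^2 - x^2*z - y^2*z + z
tr(b a^3 b a b) = tr(a) tr(a b a b^2 a) - tr(a b a b^2)   [square of a] = x^2*y*z^2 - x^3*z - x*y^2*z - y*z^2 + 2*x*z + y
tr(b a b a^2 b a^3) = tr(a) tr(b a^3 b a b a) - tr(b a^3 b a b)   [square of a] = x^3*z^3 - 2*x^2*y*z^2 - x^3*z + x*y^2*z - x*z^3 + x^2*y + y*z^2 + x*z - y
tr(b a b a^2 b) = tr(a) tr(b^2 a b a) - tr(b^2 a b)   [square of a] = x*y*z^2 - x^2*z - y^2*z + z
reduce: tr(b a b a^2 b a^2) = tr(a) tr(b a b a^2 b a) - tr(b a b a^2 b)   [square of a] = x^2*z^3 - 2*x*y*z^2 - x^2*z + y^2*z + x*y - z
tr(a^2 b a^4 b a b) = tr(a) tr(b a b a^2 b a^3) - tr(b a b a^2 b a^2)   [square of a] = x^4*z^3 - 2*x^3*y*z^2 - x^4*z + x^2*y^2*z - 2*x^2*z^3 + x^3*y + 3*x*y*z^2 + 2*x^2*z - y^2*z - 2*x*y + z
so tr(a^2 b a^4 b a b^-1) = tr(a^2 b a^4 b a) tr(b) - tr(a^2 b a^4 b a b)   [inverse elimination on b] = x^5*y*z^2 - 2*x^4*y^2*z - x^4*z^3 + x^3*y^3 - x^3*y*z^2 + x^4*z + 3*x^2*y^2*z + 2*x^2*z^3 - x^3*y - x*y^3 - x*y*z^2 - 2*x^2*z + x*y - z
tr(a b a b^-2 a^2 b a^3) = tr(a^2 b a^4 b a b^-1) tr(b) - tr(a^2 b a^4 b a)   [inverse elimination on b] = x^5*y^2*z^2 - 2*x^4*y^3*z - x^4*y*z^3 - x^5*z^2 + x^3*y^4 - x^3*y^2*z^2 + 3*x^4*y*z + 3*x^2*y^3*z + 2*x^2*y*z^3 - 2*x^3*y^2 + 3*x^3*z^2 - x*y^4 - x*y^2*z^2 - 6*x^2*y*z + 2*x*y^2 - 2*x*z^2 + x
tr(a^2 b a^3 b a b a) = tr(a) tr(b a^3 b a b a^2) - tr(b a^3 b a b a)   [square of a] = x^4*z^3 - 2*x^3*y*z^2 - x^4*z + x^2*y^2*z - 2*x^2*z^3 + x^3*y + 2*x*y*z^2 + 3*x^2*z + z^3 - 2*x*y - 3*z
tr(b a b a b a b a) = tr(a b) tr(a b a b a b) - tr(a^-1 b^-1 a^-1 b^-1)   [split at a repeated a] = z^4 - 4*z^2 + 2
tr(b a b a b a b) = tr(b) tr(a b a b a b) - tr(a b a b a)   [square of b] = y*z^3 - x*z^2 - 2*y*z + x
reduce: tr(b a^2 b a b a b a) = tr(a) tr(b a b a b a b a) - tr(b a b a b a b)   [square of a] = x*z^4 - y*z^3 - 3*x*z^2 + 2*y*z + x
tr(b a b a b^2) = tr(b) tr(b a b a b) - tr(b a b a)   [square of b] = y^2*z^2 - x*y*z - y^2 - z^2 + 2
so tr(b a^2 b a b a b) = tr(a) tr(b a b a b^2 a) - tr(b a b a b^2)   [square of a] = x*y*z^3 - x^2*z^2 - y^2*z^2 - x*y*z + x^2 + y^2 + z^2 - 2
tr(b a b a b a^2 b a^2) = tr(a) tr(b a^2 b a b a b a) - tr(b a^2 b a b a b)   [square of a] = x^2*z^4 - 2*x*y*z^3 - 2*x^2*z^2 + y^2*z^2 + 3*x*y*z - y^2 - z^2 + 2
so tr(a^2 b a^3 b a b a b) = tr(a) tr(b a b a b a^2 b a^2) - tr(b a b a b a^2 b a)   [square of a] = x^3*z^4 - 2*x^2*y*z^3 - 2*x^3*z^2 + x*y^2*z^2 - x*z^4 + 3*x^2*y*z + y*z^3 - x*y^2 + 2*x*z^2 - 2*y*z + x
reduce: tr(b^-1 a^2 b a^3 b a b a) = tr(a^2 b a^3 b a b a) tr(b) - tr(a^2 b a^3 b a b a b)   [inverse elimination on b] = x^4*y*z^3 - 2*x^3*y^2*z^2 - x^3*z^4 - x^4*y*z + x^2*y^3*z + x^3*y^2 + 2*x^3*z^2 + x*y^2*z^2 + x*z^4 - x*y^2 - 2*x*z^2 - y*z - x
tr(a b a b^-2 a^2 b a^3 b) = tr(b^-1 a^2 b a^3 b a b a) tr(b) - tr(b^-1 a^2 b a^3 b a b a b)   [inverse elimination on b] = x^4*y^2*z^3 - 2*x^3*y^3*z^2 - x^3*y*z^4 - x^4*y^2*z - x^4*z^3 + x^2*y^4*z + x^3*y^3 + 4*x^3*y*z^2 + x*y^3*z^2 + x*y*z^4 + x^4*z - x^2*y^2*z + 2*x^2*z^3 - x^3*y - x*y^3 - 4*x*y*z^2 - 3*x^2*z - y^2*z - z^3 + x*y + 3*z
so tr(b a b^-2 a^2 b a^3 b^-1 a) = tr(a b a b^-2 a^2 b a^3) tr(b) - tr(a b a b^-2 a^2 b a^3 b)   [inverse elimination on b] = x^5*y^3*z^2 - 2*x^4*y^4*z - 2*x^4*y^2*z^3 - x^5*y*z^2 + x^3*y^5 + x^3*y^3*z^2 + x^3*y*z^4 + 4*x^4*y^2*z + x^4*z^3 + 2*x^2*y^4*z + 2*x^2*y^2*z^3 - 3*x^3*y^3 - x^3*y*z^2 - x*y^5 - 2*x*y^3*z^2 - x*y*z^4 - x^4*z - 5*x^2*y^2*z - 2*x^2*z^3 + x^3*y + 3*x*y^3 + 2*x*y*z^2 + 3*x^2*z + y^2*z + z^3 - 3*z
tr(b^-2 a^2 b a^3 b^-1 a^-1 b a) = tr(b a b^-2 a^2 b a^3 b^-1) tr(a) - tr(b a b^-2 a^2 b a^3 b^-1 a)   [inverse elimination on a] = -x^5*y^3*z^2 + x^6*y^2*z + 2*x^4*y^4*z + 2*x^4*y^2*z^3 - x^5*y^3 - x^3*y^5 - x^3*y^3*z^2 - x^3*y*z^4 - x^6*z - 6*x^4*y^2*z - x^4*z^3 - 2*x^2*y^4*z - 2*x^2*y^2*z^3 + x^5*y + 5*x^3*y^3 + 3*x^3*y*z^2 + x*y^5 + 2*x*y^3*z^2 + x*y*z^4 + 5*x^4*z + 5*x^2*y^2*z + 2*x^2*z^3 - 3*x^3*y - 3*x*y^3 - 2*x*y*z^2 - 6*x^2*z - y^2*z - z^3 - x*y + 3*z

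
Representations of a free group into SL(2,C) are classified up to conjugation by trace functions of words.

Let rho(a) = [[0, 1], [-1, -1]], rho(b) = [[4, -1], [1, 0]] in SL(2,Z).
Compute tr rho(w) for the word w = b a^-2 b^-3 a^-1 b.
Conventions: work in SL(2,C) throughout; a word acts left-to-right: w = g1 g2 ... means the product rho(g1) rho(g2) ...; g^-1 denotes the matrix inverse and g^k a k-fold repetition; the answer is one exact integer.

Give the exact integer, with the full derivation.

1504

rho(b) = [[4, -1], [1, 0]]
... * rho(a^-1) = [[-1, -1], [1, 0]]  ->  [[-5, -4], [-1, -1]]
... * rho(a^-1) = [[-1, -1], [1, 0]]  ->  [[1, 5], [0, 1]]
... * rho(b^-1) = [[0, 1], [-1, 4]]  ->  [[-5, 21], [-1, 4]]
... * rho(b^-1) = [[0, 1], [-1, 4]]  ->  [[-21, 79], [-4, 15]]
... * rho(b^-1) = [[0, 1], [-1, 4]]  ->  [[-79, 295], [-15, 56]]
... * rho(a^-1) = [[-1, -1], [1, 0]]  ->  [[374, 79], [71, 15]]
... * rho(b) = [[4, -1], [1, 0]]  ->  [[1575, -374], [299, -71]]
tr = 1575 + -71 = 1504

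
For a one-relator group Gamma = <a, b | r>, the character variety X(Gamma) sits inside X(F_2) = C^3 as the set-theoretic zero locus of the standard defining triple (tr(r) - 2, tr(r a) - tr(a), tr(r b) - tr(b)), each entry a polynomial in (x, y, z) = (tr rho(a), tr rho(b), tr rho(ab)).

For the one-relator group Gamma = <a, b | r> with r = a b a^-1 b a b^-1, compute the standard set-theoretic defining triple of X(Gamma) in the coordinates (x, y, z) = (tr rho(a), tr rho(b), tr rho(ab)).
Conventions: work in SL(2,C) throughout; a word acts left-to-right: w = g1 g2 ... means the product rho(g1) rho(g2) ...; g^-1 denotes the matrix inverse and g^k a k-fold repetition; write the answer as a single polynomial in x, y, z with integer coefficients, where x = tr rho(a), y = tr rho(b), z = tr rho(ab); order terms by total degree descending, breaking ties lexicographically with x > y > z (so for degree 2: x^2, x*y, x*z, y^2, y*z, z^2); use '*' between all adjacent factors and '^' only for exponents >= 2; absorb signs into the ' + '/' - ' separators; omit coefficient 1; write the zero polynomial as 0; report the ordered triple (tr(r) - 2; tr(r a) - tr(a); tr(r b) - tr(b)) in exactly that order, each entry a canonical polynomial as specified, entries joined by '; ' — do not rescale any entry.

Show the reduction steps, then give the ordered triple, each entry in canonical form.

tr(a^2 b) = tr(a)*tr(b a) - tr(b) = x*z - y
apply: tr(a^2) = tr(a)*tr(a) - tr(1) = x^2 - 2
tr(b a^2 b) = tr(b)*tr(a^2 b) - tr(a^2) = x*y*z - x^2 - y^2 + 2
use: tr(b a b a) = tr(a b)*tr(a b) - tr(1)   [split at repeated a] = z^2 - 2
use: tr(b a b) = tr(b)*tr(a b) - tr(a) = y*z - x
tr(b a^2 b a) = tr(a)*tr(b a b a) - tr(b a b) = x*z^2 - y*z - x
apply: tr(a b a^-1 b a) = tr(b a^2 b)*tr(a) - tr(b a^2 b a) = x^2*y*z - x^3 - x*y^2 - x*z^2 + y*z + 3*x
apply: tr(b a b a b) = tr(b)*tr(a b a b) - tr(a b a) = y*z^2 - x*z - y
apply: tr(b a b a b a) = tr(a b)*tr(a b a b) - tr(a^-1 b^-1)   [split at repeated a] = z^3 - 3*z
use: tr(a b a^-1 b a b) = tr(b a b a b)*tr(a) - tr(b a b a b a) = x*y*z^2 - x^2*z - z^3 - x*y + 3*z
apply: tr(a b a^-1 b a b^-1) = tr(a b a^-1 b a)*tr(b) - tr(a b a^-1 b a b) = x^2*y^2*z - x^3*y - x*y^3 - 2*x*y*z^2 + x^2*z + y^2*z + z^3 + 4*x*y - 3*z
apply: tr(b a^3 b) = tr(a)*tr(a b^2 a) - tr(a b^2)  (reduce the a square) = x^2*y*z - x^3 - x*y^2 - y*z + 3*x
tr(b a^3 b a) = tr(a)*tr(a b a b a) - tr(a b a b)  (reduce the a square) = x^2*z^2 - x*y*z - x^2 - z^2 + 2
tr(a^2 b a^-1 b a) = tr(b a^3 b)*tr(a) - tr(b a^3 b a)  (eliminate a^-1) = x^3*y*z - x^4 - x^2*y^2 - x^2*z^2 + 4*x^2 + z^2 - 2
tr(a b a^2) = tr(a)*tr(a b a) - tr(a b)  (reduce the a square) = x^2*z - x*y - z
tr(b a b a^2 b) = tr(b)*tr(a b a^2 b) - tr(a b a^2)  (reduce the b square) = x*y*z^2 - x^2*z - y^2*z + z
apply: tr(b a b a^2 b a) = tr(a)*tr(b a b a b a) - tr(b a b a b)  (reduce the a square) = x*z^3 - y*z^2 - 2*x*z + y
tr(a^2 b a^-1 b a b) = tr(b a b a^2 b)*tr(a) - tr(b a b a^2 b a)  (eliminate a^-1) = x^2*y*z^2 - x^3*z - x*y^2*z - x*z^3 + y*z^2 + 3*x*z - y
apply: tr(a b a^-1 b a b^-1 a) = tr(a^2 b a^-1 b a)*tr(b) - tr(a^2 b a^-1 b a b)  (eliminate b^-1) = x^3*y^2*z - x^4*y - x^2*y^3 - 2*x^2*y*z^2 + x^3*z + x*y^2*z + x*z^3 + 4*x^2*y - 3*x*z - y
assemble the triple (tr(r) - 2; tr(r a) - x; tr(r b) - y)

x^2*y^2*z - x^3*y - x*y^3 - 2*x*y*z^2 + x^2*z + y^2*z + z^3 + 4*x*y - 3*z - 2; x^3*y^2*z - x^4*y - x^2*y^3 - 2*x^2*y*z^2 + x^3*z + x*y^2*z + x*z^3 + 4*x^2*y - 3*x*z - x - y; x^2*y*z - x^3 - x*y^2 - x*z^2 + y*z + 3*x - y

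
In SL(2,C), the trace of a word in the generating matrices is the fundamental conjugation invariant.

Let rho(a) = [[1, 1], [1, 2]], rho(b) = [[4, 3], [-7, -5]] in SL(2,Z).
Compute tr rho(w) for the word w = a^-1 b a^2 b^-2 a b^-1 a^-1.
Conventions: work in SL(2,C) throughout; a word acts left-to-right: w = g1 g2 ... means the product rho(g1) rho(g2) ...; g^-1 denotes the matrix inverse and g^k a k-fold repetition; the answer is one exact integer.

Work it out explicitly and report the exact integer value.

rho(a^-1) = [[2, -1], [-1, 1]]
... * rho(b) = [[4, 3], [-7, -5]]  ->  [[15, 11], [-11, -8]]
... * rho(a) = [[1, 1], [1, 2]]  ->  [[26, 37], [-19, -27]]
... * rho(a) = [[1, 1], [1, 2]]  ->  [[63, 100], [-46, -73]]
... * rho(b^-1) = [[-5, -3], [7, 4]]  ->  [[385, 211], [-281, -154]]
... * rho(b^-1) = [[-5, -3], [7, 4]]  ->  [[-448, -311], [327, 227]]
... * rho(a) = [[1, 1], [1, 2]]  ->  [[-759, -1070], [554, 781]]
... * rho(b^-1) = [[-5, -3], [7, 4]]  ->  [[-3695, -2003], [2697, 1462]]
... * rho(a^-1) = [[2, -1], [-1, 1]]  ->  [[-5387, 1692], [3932, -1235]]
tr = -5387 + -1235 = -6622

-6622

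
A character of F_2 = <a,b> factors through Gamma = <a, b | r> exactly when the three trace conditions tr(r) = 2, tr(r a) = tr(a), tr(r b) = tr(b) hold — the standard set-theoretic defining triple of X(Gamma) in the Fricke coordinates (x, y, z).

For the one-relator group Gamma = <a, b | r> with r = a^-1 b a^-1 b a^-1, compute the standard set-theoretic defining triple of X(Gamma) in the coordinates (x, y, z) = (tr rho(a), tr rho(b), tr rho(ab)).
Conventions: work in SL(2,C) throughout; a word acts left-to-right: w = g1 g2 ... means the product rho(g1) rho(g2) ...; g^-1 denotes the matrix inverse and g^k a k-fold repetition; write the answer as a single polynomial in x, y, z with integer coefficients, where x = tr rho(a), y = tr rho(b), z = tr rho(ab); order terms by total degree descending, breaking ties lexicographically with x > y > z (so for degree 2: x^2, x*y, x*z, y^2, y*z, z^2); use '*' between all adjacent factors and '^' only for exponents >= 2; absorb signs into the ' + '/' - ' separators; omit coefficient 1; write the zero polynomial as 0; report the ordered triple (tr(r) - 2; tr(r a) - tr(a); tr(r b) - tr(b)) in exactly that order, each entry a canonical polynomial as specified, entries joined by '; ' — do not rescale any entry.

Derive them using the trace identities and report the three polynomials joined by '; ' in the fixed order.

tr(b^2) = tr(b) tr(b) - tr(1)  (reduce the b square) = y^2 - 2
apply: tr(b^2 a) = tr(b) tr(a b) - tr(a)  (reduce the b square) = y*z - x
tr(b a^-1 b) = tr(b^2) tr(a) - tr(b^2 a)  (eliminate a^-1) = x*y^2 - y*z - x
apply: tr(b a b a) = tr(a b) tr(a b) - tr(1)  (split on a) = z^2 - 2
use: tr(b a^-1 b a) = tr(b a b) tr(a) - tr(b a b a)  (eliminate a^-1) = x*y*z - x^2 - z^2 + 2
apply: tr(b a^-1 b a^-1) = tr(b a^-1 b) tr(a) - tr(b a^-1 b a)  (eliminate a^-1) = x^2*y^2 - 2*x*y*z + z^2 - 2
tr(a^-1 b a^-1 b a^-1) = tr(b a^-1 b a^-1) tr(a) - tr(b a^-1 b)  (eliminate a^-1) = x^3*y^2 - 2*x^2*y*z - x*y^2 + x*z^2 + y*z - x
apply: tr(b^3) = tr(b) tr(b^2) - tr(b)   [square of b] = y^3 - 3*y
use: tr(b^3 a) = tr(b) tr(b a b) - tr(b a)   [square of b] = y^2*z - x*y - z
tr(b^2 a^-1 b) = tr(b^3) tr(a) - tr(b^3 a)   [inverse elimination on a] = x*y^3 - y^2*z - 2*x*y + z
use: tr(a b a) = tr(a) tr(b a) - tr(b)   [square of a] = x*z - y
use: tr(b a b^2 a) = tr(b) tr(a b a b) - tr(a b a)   [square of b] = y*z^2 - x*z - y
apply: tr(b^2 a^-1 b a) = tr(b a b^2) tr(a) - tr(b a b^2 a)   [inverse elimination on a] = x*y^2*z - x^2*y - y*z^2 + y
apply: tr(b a^-1 b a^-1 b) = tr(b^2 a^-1 b) tr(a) - tr(b^2 a^-1 b a)   [inverse elimination on a] = x^2*y^3 - 2*x*y^2*z - x^2*y + y*z^2 + x*z - y
tr(b a b a b a) = tr(b a b a) tr(b a) - tr(a b)   [split at a repeated b] = z^3 - 3*z
use: tr(b a^-1 b a b a) = tr(b a b a b) tr(a) - tr(b a b a b a)   [inverse elimination on a] = x*y*z^2 - x^2*z - z^3 - x*y + 3*z
apply: tr(b a^-1 b a^-1 b a) = tr(b a^-1 b a b) tr(a) - tr(b a^-1 b a b a)   [inverse elimination on a] = x^2*y^2*z - x^3*y - 2*x*y*z^2 + x^2*z + z^3 + 2*x*y - 3*z
apply: tr(a^-1 b a^-1 b a^-1 b) = tr(b a^-1 b a^-1 b) tr(a) - tr(b a^-1 b a^-1 b a)   [inverse elimination on a] = x^3*y^3 - 3*x^2*y^2*z + 3*x*y*z^2 - z^3 - 3*x*y + 3*z
assemble the triple (tr(r) - 2; tr(r a) - x; tr(r b) - y)

x^3*y^2 - 2*x^2*y*z - x*y^2 + x*z^2 + y*z - x - 2; x^2*y^2 - 2*x*y*z + z^2 - x - 2; x^3*y^3 - 3*x^2*y^2*z + 3*x*y*z^2 - z^3 - 3*x*y - y + 3*z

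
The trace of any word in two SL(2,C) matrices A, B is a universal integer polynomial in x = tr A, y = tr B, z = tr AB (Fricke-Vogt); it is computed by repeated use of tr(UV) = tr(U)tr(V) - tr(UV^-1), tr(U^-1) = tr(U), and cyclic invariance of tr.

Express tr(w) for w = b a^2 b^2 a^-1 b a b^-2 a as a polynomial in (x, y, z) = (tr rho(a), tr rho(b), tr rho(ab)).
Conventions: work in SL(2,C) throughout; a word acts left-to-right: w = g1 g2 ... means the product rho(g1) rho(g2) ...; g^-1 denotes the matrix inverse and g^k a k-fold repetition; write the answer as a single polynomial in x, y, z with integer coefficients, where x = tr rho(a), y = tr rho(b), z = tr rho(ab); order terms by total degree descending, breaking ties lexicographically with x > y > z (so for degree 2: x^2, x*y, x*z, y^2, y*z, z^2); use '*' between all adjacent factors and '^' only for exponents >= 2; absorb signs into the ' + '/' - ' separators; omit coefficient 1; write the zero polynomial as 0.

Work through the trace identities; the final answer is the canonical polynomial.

tr(a b a b) = tr(a b)*tr(a b) - tr(1) = z^2 - 2
tr(a b a) = tr(a)*tr(b a) - tr(b) = x*z - y
and tr(b^2 a b a) = tr(b)*tr(a b a b) - tr(a b a) = y*z^2 - x*z - y
and tr(a b^2) = tr(b)*tr(a b) - tr(a) = y*z - x
tr(b^2 a b) = tr(b)*tr(a b^2) - tr(a b) = y^2*z - x*y - z
tr(b a^2 b^2 a) = tr(a)*tr(b^2 a b a) - tr(b^2 a b) = x*y*z^2 - x^2*z - y^2*z + z
tr(b^2) = tr(b)*tr(b) - tr(1) = y^2 - 2
tr(b^3) = tr(b)*tr(b^2) - tr(b) = y^3 - 3*y
tr(b a^2 b^2) = tr(a)*tr(b^3 a) - tr(b^3) = x*y^2*z - x^2*y - y^3 - x*z + 3*y
tr(b a^2 b a^2 b) = tr(a)*tr(b a^2 b^2 a) - tr(b a^2 b^2) = x^2*y*z^2 - x^3*z - 2*x*y^2*z + x^2*y + y^3 + 2*x*z - 3*y
next, tr(b a^2 b a) = tr(a)*tr(b a b a) - tr(b a b) = x*z^2 - y*z - x
tr(a^2) = tr(a)*tr(a) - tr(1) = x^2 - 2
next, tr(b a^2 b) = tr(b)*tr(a^2 b) - tr(a^2) = x*y*z - x^2 - y^2 + 2
next, tr(b a^2 b a^2) = tr(a)*tr(b a^2 b a) - tr(b a^2 b) = x^2*z^2 - 2*x*y*z + y^2 - 2
and tr(b a^2 b a^2 b^2) = tr(b)*tr(b a^2 b a^2 b) - tr(b a^2 b a^2) = x^2*y^2*z^2 - x^3*y*z - 2*x*y^3*z + x^2*y^2 - x^2*z^2 + y^4 + 4*x*y*z - 4*y^2 + 2
and tr(b a b a b a) = tr(a b)*tr(a b a b) - tr(a^-1 b^-1) = z^3 - 3*z
and tr(b a^2 b a b a) = tr(a)*tr(b a b a b a) - tr(b a b a b) = x*z^3 - y*z^2 - 2*x*z + y
and tr(b a^2 b a b) = tr(a)*tr(b a b^2 a) - tr(b a b^2) = x*y*z^2 - x^2*z - y^2*z + z
tr(a b a^2 b a^2 b) = tr(a)*tr(b a^2 b a b a) - tr(b a^2 b a b) = x^2*z^3 - 2*x*y*z^2 - x^2*z + y^2*z + x*y - z
tr(b a^3 b a) = tr(a)*tr(b a b a^2) - tr(b a b a) = x^2*z^2 - x*y*z - x^2 - z^2 + 2
tr(b a^3 b) = tr(a)*tr(a b^2 a) - tr(a b^2) = x^2*y*z - x^3 - x*y^2 - y*z + 3*x
tr(a b a^2 b a^2) = tr(a)*tr(b a^3 b a) - tr(b a^3 b) = x^3*z^2 - 2*x^2*y*z + x*y^2 - x*z^2 + y*z - x
tr(b a^2 b a^2 b^2 a) = tr(b)*tr(a b a^2 b a^2 b) - tr(a b a^2 b a^2) = x^2*y*z^3 - x^3*z^2 - 2*x*y^2*z^2 + x^2*y*z + y^3*z + x*z^2 - 2*y*z + x
next, tr(a b a^2 b^2 a^-1 b a) = tr(b a^2 b a^2 b^2)*tr(a) - tr(b a^2 b a^2 b^2 a) = x^3*y^2*z^2 - x^4*y*z - 2*x^2*y^3*z - x^2*y*z^3 + x^3*y^2 + x*y^4 + 2*x*y^2*z^2 + 3*x^2*y*z - y^3*z - 4*x*y^2 - x*z^2 + 2*y*z + x
next, tr(b^2 a b a b a) = tr(b)*tr(a b a b a b) - tr(a b a b a) = y*z^3 - x*z^2 - 2*y*z + x
and tr(b^2 a b a b) = tr(b)*tr(a b a b^2) - tr(a b a b) = y^2*z^2 - x*y*z - y^2 - z^2 + 2
tr(a b a b a^2 b^2) = tr(a)*tr(b^2 a b a b a) - tr(b^2 a b a b) = x*y*z^3 - x^2*z^2 - y^2*z^2 - x*y*z + x^2 + y^2 + z^2 - 2
tr(b a b a b a^2 b^2) = tr(b)*tr(a b a b a^2 b^2) - tr(a b a b a^2 b) = x*y^2*z^3 - x^2*y*z^2 - y^3*z^2 - x*y^2*z - x*z^3 + x^2*y + y^3 + 2*y*z^2 + 2*x*z - 3*y
tr(b a b a b a b a) = tr(b a b a)*tr(b a b a) - tr(1) = z^4 - 4*z^2 + 2
next, tr(a b a b a b a^2 b) = tr(a)*tr(b a b a b a b a) - tr(b a b a b a b) = x*z^4 - y*z^3 - 3*x*z^2 + 2*y*z + x
next, tr(a b a b a b a^2) = tr(a)*tr(b a b a b a^2) - tr(b a b a b a) = x^2*z^3 - x*y*z^2 - 2*x^2*z - z^3 + x*y + 3*z
next, tr(b a b a b a^2 b^2 a) = tr(b)*tr(a b a b a b a^2 b) - tr(a b a b a b a^2) = x*y*z^4 - x^2*z^3 - y^2*z^3 - 2*x*y*z^2 + 2*x^2*z + 2*y^2*z + z^3 - 3*z
tr(a b a^2 b^2 a^-1 b a b) = tr(b a b a b a^2 b^2)*tr(a) - tr(b a b a b a^2 b^2 a) = x^2*y^2*z^3 - x^3*y*z^2 - x*y^3*z^2 - x*y*z^4 - x^2*y^2*z + y^2*z^3 + x^3*y + x*y^3 + 4*x*y*z^2 - 2*y^2*z - z^3 - 3*x*y + 3*z
tr(b^-1 a b a^2 b^2 a^-1 b a) = tr(a b a^2 b^2 a^-1 b a)*tr(b) - tr(a b a^2 b^2 a^-1 b a b) = x^3*y^3*z^2 - x^4*y^2*z - 2*x^2*y^4*z - 2*x^2*y^2*z^3 + x^3*y^3 + x^3*y*z^2 + x*y^5 + 3*x*y^3*z^2 + x*y*z^4 + 4*x^2*y^2*z - y^4*z - y^2*z^3 - x^3*y - 5*x*y^3 - 5*x*y*z^2 + 4*y^2*z + z^3 + 4*x*y - 3*z
next, tr(b a^2 b^2 a^-1 b a b^-2 a) = tr(b^-1 a b a^2 b^2 a^-1 b a)*tr(b) - tr(b^-1 a b a^2 b^2 a^-1 b a b) = x^3*y^4*z^2 - x^4*y^3*z - 2*x^2*y^5*z - 2*x^2*y^3*z^3 + x^3*y^4 + x*y^6 + 3*x*y^4*z^2 + x*y^2*z^4 + x^4*y*z + 6*x^2*y^3*z + x^2*y*z^3 - y^5*z - y^3*z^3 - 2*x^3*y^2 - 6*x*y^4 - 7*x*y^2*z^2 - 3*x^2*y*z + 5*y^3*z + y*z^3 + 8*x*y^2 + x*z^2 - 5*y*z - x

x^3*y^4*z^2 - x^4*y^3*z - 2*x^2*y^5*z - 2*x^2*y^3*z^3 + x^3*y^4 + x*y^6 + 3*x*y^4*z^2 + x*y^2*z^4 + x^4*y*z + 6*x^2*y^3*z + x^2*y*z^3 - y^5*z - y^3*z^3 - 2*x^3*y^2 - 6*x*y^4 - 7*x*y^2*z^2 - 3*x^2*y*z + 5*y^3*z + y*z^3 + 8*x*y^2 + x*z^2 - 5*y*z - x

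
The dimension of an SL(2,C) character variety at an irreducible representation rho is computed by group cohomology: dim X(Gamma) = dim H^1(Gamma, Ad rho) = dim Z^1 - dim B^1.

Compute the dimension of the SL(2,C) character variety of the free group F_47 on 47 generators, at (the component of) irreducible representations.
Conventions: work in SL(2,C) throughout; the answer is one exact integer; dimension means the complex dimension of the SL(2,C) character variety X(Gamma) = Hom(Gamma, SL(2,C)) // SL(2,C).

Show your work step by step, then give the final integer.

The free group F_47: 47 generators, no relators.
A cocycle picks one sl_2 vector per generator freely, giving dim Z^1 = 3*47 = 141.
dim B^1 = 3: the coboundary map is injective because an irreducible image has centralizer 0 in sl_2.
dim X = dim H^1 = dim Z^1 - dim B^1 = 141 - 3 = 138.

138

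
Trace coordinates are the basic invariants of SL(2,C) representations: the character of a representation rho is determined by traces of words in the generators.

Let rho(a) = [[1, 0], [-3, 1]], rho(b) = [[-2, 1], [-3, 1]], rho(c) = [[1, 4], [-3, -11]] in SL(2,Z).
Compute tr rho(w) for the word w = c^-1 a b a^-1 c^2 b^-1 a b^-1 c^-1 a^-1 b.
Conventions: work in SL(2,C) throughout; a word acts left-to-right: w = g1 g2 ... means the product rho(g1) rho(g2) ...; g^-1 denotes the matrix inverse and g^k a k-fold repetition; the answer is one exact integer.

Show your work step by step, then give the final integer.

rho(c^-1) = [[-11, -4], [3, 1]]
... * rho(a) = [[1, 0], [-3, 1]]  ->  [[1, -4], [0, 1]]
... * rho(b) = [[-2, 1], [-3, 1]]  ->  [[10, -3], [-3, 1]]
... * rho(a^-1) = [[1, 0], [3, 1]]  ->  [[1, -3], [0, 1]]
... * rho(c) = [[1, 4], [-3, -11]]  ->  [[10, 37], [-3, -11]]
... * rho(c) = [[1, 4], [-3, -11]]  ->  [[-101, -367], [30, 109]]
... * rho(b^-1) = [[1, -1], [3, -2]]  ->  [[-1202, 835], [357, -248]]
... * rho(a) = [[1, 0], [-3, 1]]  ->  [[-3707, 835], [1101, -248]]
... * rho(b^-1) = [[1, -1], [3, -2]]  ->  [[-1202, 2037], [357, -605]]
... * rho(c^-1) = [[-11, -4], [3, 1]]  ->  [[19333, 6845], [-5742, -2033]]
... * rho(a^-1) = [[1, 0], [3, 1]]  ->  [[39868, 6845], [-11841, -2033]]
... * rho(b) = [[-2, 1], [-3, 1]]  ->  [[-100271, 46713], [29781, -13874]]
tr = -100271 + -13874 = -114145

-114145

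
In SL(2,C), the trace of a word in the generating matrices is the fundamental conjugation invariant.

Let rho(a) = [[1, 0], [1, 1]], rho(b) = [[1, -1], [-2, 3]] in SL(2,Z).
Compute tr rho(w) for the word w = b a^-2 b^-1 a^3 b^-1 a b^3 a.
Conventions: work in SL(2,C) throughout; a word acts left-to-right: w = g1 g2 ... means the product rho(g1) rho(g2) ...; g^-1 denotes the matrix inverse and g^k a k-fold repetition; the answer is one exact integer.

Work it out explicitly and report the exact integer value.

580

rho(b) = [[1, -1], [-2, 3]]
... * rho(a^-1) = [[1, 0], [-1, 1]]  ->  [[2, -1], [-5, 3]]
... * rho(a^-1) = [[1, 0], [-1, 1]]  ->  [[3, -1], [-8, 3]]
... * rho(b^-1) = [[3, 1], [2, 1]]  ->  [[7, 2], [-18, -5]]
... * rho(a) = [[1, 0], [1, 1]]  ->  [[9, 2], [-23, -5]]
... * rho(a) = [[1, 0], [1, 1]]  ->  [[11, 2], [-28, -5]]
... * rho(a) = [[1, 0], [1, 1]]  ->  [[13, 2], [-33, -5]]
... * rho(b^-1) = [[3, 1], [2, 1]]  ->  [[43, 15], [-109, -38]]
... * rho(a) = [[1, 0], [1, 1]]  ->  [[58, 15], [-147, -38]]
... * rho(b) = [[1, -1], [-2, 3]]  ->  [[28, -13], [-71, 33]]
... * rho(b) = [[1, -1], [-2, 3]]  ->  [[54, -67], [-137, 170]]
... * rho(b) = [[1, -1], [-2, 3]]  ->  [[188, -255], [-477, 647]]
... * rho(a) = [[1, 0], [1, 1]]  ->  [[-67, -255], [170, 647]]
tr = -67 + 647 = 580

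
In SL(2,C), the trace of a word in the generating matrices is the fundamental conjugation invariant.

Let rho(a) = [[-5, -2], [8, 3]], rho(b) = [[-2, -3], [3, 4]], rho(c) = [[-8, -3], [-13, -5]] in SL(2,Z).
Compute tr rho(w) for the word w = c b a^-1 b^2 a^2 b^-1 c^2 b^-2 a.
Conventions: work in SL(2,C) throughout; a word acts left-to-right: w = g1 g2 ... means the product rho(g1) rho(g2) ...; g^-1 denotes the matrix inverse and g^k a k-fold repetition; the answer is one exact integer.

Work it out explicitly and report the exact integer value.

rho(c) = [[-8, -3], [-13, -5]]
... * rho(b) = [[-2, -3], [3, 4]]  ->  [[7, 12], [11, 19]]
... * rho(a^-1) = [[3, 2], [-8, -5]]  ->  [[-75, -46], [-119, -73]]
... * rho(b) = [[-2, -3], [3, 4]]  ->  [[12, 41], [19, 65]]
... * rho(b) = [[-2, -3], [3, 4]]  ->  [[99, 128], [157, 203]]
... * rho(a) = [[-5, -2], [8, 3]]  ->  [[529, 186], [839, 295]]
... * rho(a) = [[-5, -2], [8, 3]]  ->  [[-1157, -500], [-1835, -793]]
... * rho(b^-1) = [[4, 3], [-3, -2]]  ->  [[-3128, -2471], [-4961, -3919]]
... * rho(c) = [[-8, -3], [-13, -5]]  ->  [[57147, 21739], [90635, 34478]]
... * rho(c) = [[-8, -3], [-13, -5]]  ->  [[-739783, -280136], [-1173294, -444295]]
... * rho(b^-1) = [[4, 3], [-3, -2]]  ->  [[-2118724, -1659077], [-3360291, -2631292]]
... * rho(b^-1) = [[4, 3], [-3, -2]]  ->  [[-3497665, -3038018], [-5547288, -4818289]]
... * rho(a) = [[-5, -2], [8, 3]]  ->  [[-6815819, -2118724], [-10809872, -3360291]]
tr = -6815819 + -3360291 = -10176110

-10176110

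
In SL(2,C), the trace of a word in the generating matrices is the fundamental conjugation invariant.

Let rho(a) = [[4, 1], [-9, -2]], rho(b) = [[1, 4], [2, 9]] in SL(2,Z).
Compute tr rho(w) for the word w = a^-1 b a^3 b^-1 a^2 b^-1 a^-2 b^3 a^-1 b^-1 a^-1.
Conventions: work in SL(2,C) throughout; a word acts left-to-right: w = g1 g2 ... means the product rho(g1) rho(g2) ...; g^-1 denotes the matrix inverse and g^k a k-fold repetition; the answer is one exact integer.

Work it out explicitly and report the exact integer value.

rho(a^-1) = [[-2, -1], [9, 4]]
... * rho(b) = [[1, 4], [2, 9]]  ->  [[-4, -17], [17, 72]]
... * rho(a) = [[4, 1], [-9, -2]]  ->  [[137, 30], [-580, -127]]
... * rho(a) = [[4, 1], [-9, -2]]  ->  [[278, 77], [-1177, -326]]
... * rho(a) = [[4, 1], [-9, -2]]  ->  [[419, 124], [-1774, -525]]
... * rho(b^-1) = [[9, -4], [-2, 1]]  ->  [[3523, -1552], [-14916, 6571]]
... * rho(a) = [[4, 1], [-9, -2]]  ->  [[28060, 6627], [-118803, -28058]]
... * rho(a) = [[4, 1], [-9, -2]]  ->  [[52597, 14806], [-222690, -62687]]
... * rho(b^-1) = [[9, -4], [-2, 1]]  ->  [[443761, -195582], [-1878836, 828073]]
... * rho(a^-1) = [[-2, -1], [9, 4]]  ->  [[-2647760, -1226089], [11210329, 5191128]]
... * rho(a^-1) = [[-2, -1], [9, 4]]  ->  [[-5739281, -2256596], [24299494, 9554183]]
... * rho(b) = [[1, 4], [2, 9]]  ->  [[-10252473, -43266488], [43407860, 183185623]]
... * rho(b) = [[1, 4], [2, 9]]  ->  [[-96785449, -430408284], [409779106, 1822302047]]
... * rho(b) = [[1, 4], [2, 9]]  ->  [[-957602017, -4260816352], [4054383200, 18039834847]]
... * rho(a^-1) = [[-2, -1], [9, 4]]  ->  [[-36432143134, -16085663391], [154249747223, 68104956188]]
... * rho(b^-1) = [[9, -4], [-2, 1]]  ->  [[-295717961424, 129642909145], [1252037812631, -548894032704]]
... * rho(a^-1) = [[-2, -1], [9, 4]]  ->  [[1758222105153, 814289598004], [-7444121919598, -3447613943447]]
tr = 1758222105153 + -3447613943447 = -1689391838294

-1689391838294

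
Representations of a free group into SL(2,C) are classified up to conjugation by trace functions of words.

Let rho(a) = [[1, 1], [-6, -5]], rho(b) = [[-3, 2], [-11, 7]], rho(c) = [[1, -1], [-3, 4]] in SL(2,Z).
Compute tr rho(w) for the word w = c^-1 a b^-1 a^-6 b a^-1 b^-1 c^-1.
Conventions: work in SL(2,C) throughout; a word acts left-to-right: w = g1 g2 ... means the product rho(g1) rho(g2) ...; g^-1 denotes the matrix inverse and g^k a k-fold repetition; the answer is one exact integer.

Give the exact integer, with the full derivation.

-235349494

rho(c^-1) = [[4, 1], [3, 1]]
... * rho(a) = [[1, 1], [-6, -5]]  ->  [[-2, -1], [-3, -2]]
... * rho(b^-1) = [[7, -2], [11, -3]]  ->  [[-25, 7], [-43, 12]]
... * rho(a^-1) = [[-5, -1], [6, 1]]  ->  [[167, 32], [287, 55]]
... * rho(a^-1) = [[-5, -1], [6, 1]]  ->  [[-643, -135], [-1105, -232]]
... * rho(a^-1) = [[-5, -1], [6, 1]]  ->  [[2405, 508], [4133, 873]]
... * rho(a^-1) = [[-5, -1], [6, 1]]  ->  [[-8977, -1897], [-15427, -3260]]
... * rho(a^-1) = [[-5, -1], [6, 1]]  ->  [[33503, 7080], [57575, 12167]]
... * rho(a^-1) = [[-5, -1], [6, 1]]  ->  [[-125035, -26423], [-214873, -45408]]
... * rho(b) = [[-3, 2], [-11, 7]]  ->  [[665758, -435031], [1144107, -747602]]
... * rho(a^-1) = [[-5, -1], [6, 1]]  ->  [[-5938976, -1100789], [-10206147, -1891709]]
... * rho(b^-1) = [[7, -2], [11, -3]]  ->  [[-53681511, 15180319], [-92251828, 26087421]]
... * rho(c^-1) = [[4, 1], [3, 1]]  ->  [[-169185087, -38501192], [-290745049, -66164407]]
tr = -169185087 + -66164407 = -235349494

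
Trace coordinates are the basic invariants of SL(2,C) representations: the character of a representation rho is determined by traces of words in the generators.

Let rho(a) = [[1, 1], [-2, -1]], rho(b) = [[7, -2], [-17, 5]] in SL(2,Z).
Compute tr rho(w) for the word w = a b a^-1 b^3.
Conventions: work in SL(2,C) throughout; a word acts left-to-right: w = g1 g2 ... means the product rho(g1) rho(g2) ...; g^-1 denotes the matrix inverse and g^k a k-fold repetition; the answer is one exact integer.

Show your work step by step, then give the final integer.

-17161

rho(a) = [[1, 1], [-2, -1]]
... * rho(b) = [[7, -2], [-17, 5]]  ->  [[-10, 3], [3, -1]]
... * rho(a^-1) = [[-1, -1], [2, 1]]  ->  [[16, 13], [-5, -4]]
... * rho(b) = [[7, -2], [-17, 5]]  ->  [[-109, 33], [33, -10]]
... * rho(b) = [[7, -2], [-17, 5]]  ->  [[-1324, 383], [401, -116]]
... * rho(b) = [[7, -2], [-17, 5]]  ->  [[-15779, 4563], [4779, -1382]]
tr = -15779 + -1382 = -17161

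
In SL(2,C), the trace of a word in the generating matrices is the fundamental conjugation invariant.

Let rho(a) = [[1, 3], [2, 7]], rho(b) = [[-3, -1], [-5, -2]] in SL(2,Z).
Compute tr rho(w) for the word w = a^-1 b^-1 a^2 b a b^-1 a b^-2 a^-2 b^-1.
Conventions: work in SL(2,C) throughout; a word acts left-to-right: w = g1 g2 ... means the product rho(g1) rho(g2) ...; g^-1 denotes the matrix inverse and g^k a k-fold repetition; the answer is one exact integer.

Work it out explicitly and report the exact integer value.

259462386

rho(a^-1) = [[7, -3], [-2, 1]]
... * rho(b^-1) = [[-2, 1], [5, -3]]  ->  [[-29, 16], [9, -5]]
... * rho(a) = [[1, 3], [2, 7]]  ->  [[3, 25], [-1, -8]]
... * rho(a) = [[1, 3], [2, 7]]  ->  [[53, 184], [-17, -59]]
... * rho(b) = [[-3, -1], [-5, -2]]  ->  [[-1079, -421], [346, 135]]
... * rho(a) = [[1, 3], [2, 7]]  ->  [[-1921, -6184], [616, 1983]]
... * rho(b^-1) = [[-2, 1], [5, -3]]  ->  [[-27078, 16631], [8683, -5333]]
... * rho(a) = [[1, 3], [2, 7]]  ->  [[6184, 35183], [-1983, -11282]]
... * rho(b^-1) = [[-2, 1], [5, -3]]  ->  [[163547, -99365], [-52444, 31863]]
... * rho(b^-1) = [[-2, 1], [5, -3]]  ->  [[-823919, 461642], [264203, -148033]]
... * rho(a^-1) = [[7, -3], [-2, 1]]  ->  [[-6690717, 2933399], [2145487, -940642]]
... * rho(a^-1) = [[7, -3], [-2, 1]]  ->  [[-52701817, 23005550], [16899693, -7377103]]
... * rho(b^-1) = [[-2, 1], [5, -3]]  ->  [[220431384, -121718467], [-70684901, 39031002]]
tr = 220431384 + 39031002 = 259462386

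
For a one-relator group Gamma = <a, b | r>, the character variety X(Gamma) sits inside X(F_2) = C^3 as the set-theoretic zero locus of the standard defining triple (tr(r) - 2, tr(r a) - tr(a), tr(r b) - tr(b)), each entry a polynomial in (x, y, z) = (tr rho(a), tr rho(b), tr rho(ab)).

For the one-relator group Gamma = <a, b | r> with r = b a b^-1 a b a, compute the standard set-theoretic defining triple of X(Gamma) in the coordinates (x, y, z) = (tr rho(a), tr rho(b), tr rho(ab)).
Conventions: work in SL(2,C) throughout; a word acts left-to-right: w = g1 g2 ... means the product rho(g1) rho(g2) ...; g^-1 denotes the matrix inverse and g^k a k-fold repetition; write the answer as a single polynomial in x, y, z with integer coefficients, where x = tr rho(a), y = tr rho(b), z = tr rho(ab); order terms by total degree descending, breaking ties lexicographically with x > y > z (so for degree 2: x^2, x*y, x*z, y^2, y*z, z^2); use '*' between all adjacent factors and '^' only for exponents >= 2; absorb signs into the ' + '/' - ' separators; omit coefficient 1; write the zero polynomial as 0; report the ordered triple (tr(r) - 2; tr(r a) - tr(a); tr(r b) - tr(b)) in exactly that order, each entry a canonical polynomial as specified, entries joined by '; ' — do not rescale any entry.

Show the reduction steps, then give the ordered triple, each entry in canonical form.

x*y*z^2 - y^2*z - z^3 - x*y + 3*z - 2; x^2*y*z^2 - 2*x*y^2*z - x*z^3 + y^3 + y*z^2 + 2*x*z - x - 3*y; x*y^2*z^2 - x^2*y*z - y^3*z - y*z^3 + x*z^2 + 3*y*z - x - y

tr(b a b a) = tr(a b) * tr(a b) - tr(1)  (split on a) = z^2 - 2
tr(b a b) = tr(b) * tr(a b) - tr(a)  (reduce the b square) = y*z - x
use: tr(a b a b a) = tr(a) * tr(b a b a) - tr(b a b)  (reduce the a square) = x*z^2 - y*z - x
tr(a b a b a b) = tr(a b) * tr(a b a b) - tr(a^-1 b^-1)  (split on a) = z^3 - 3*z
tr(b a b^-1 a b a) = tr(a b a b a) * tr(b) - tr(a b a b a b)  (eliminate b^-1) = x*y*z^2 - y^2*z - z^3 - x*y + 3*z
tr(b^2) = tr(b) * tr(b) - tr(1) = y^2 - 2
tr(b a^2 b) = tr(a) * tr(b^2 a) - tr(b^2) = x*y*z - x^2 - y^2 + 2
apply: tr(a b a^2 b a) = tr(a) * tr(b a^2 b a) - tr(b a^2 b) = x^2*z^2 - 2*x*y*z + y^2 - 2
use: tr(a b a) = tr(a) * tr(b a) - tr(b) = x*z - y
tr(b a b a b) = tr(b) * tr(a b a b) - tr(a b a) = y*z^2 - x*z - y
use: tr(a b a^2 b a b) = tr(a) * tr(b a b a b a) - tr(b a b a b) = x*z^3 - y*z^2 - 2*x*z + y
use: tr(b a b^-1 a b a^2) = tr(a b a^2 b a) * tr(b) - tr(a b a^2 b a b) = x^2*y*z^2 - 2*x*y^2*z - x*z^3 + y^3 + y*z^2 + 2*x*z - 3*y
use: tr(a^2 b a) = tr(a) * tr(b a^2) - tr(b a)   [square of a] = x^2*z - x*y - z
apply: tr(a b a b^2 a) = tr(b) * tr(a^2 b a b) - tr(a^2 b a)   [square of b] = x*y*z^2 - x^2*z - y^2*z + z
use: tr(a b a b^2 a b) = tr(b) * tr(a b a b a b) - tr(a b a b a)   [square of b] = y*z^3 - x*z^2 - 2*y*z + x
use: tr(b a b^-1 a b a b) = tr(a b a b^2 a) * tr(b) - tr(a b a b^2 a b)   [inverse elimination on b] = x*y^2*z^2 - x^2*y*z - y^3*z - y*z^3 + x*z^2 + 3*y*z - x
assemble the triple (tr(r) - 2; tr(r a) - x; tr(r b) - y)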